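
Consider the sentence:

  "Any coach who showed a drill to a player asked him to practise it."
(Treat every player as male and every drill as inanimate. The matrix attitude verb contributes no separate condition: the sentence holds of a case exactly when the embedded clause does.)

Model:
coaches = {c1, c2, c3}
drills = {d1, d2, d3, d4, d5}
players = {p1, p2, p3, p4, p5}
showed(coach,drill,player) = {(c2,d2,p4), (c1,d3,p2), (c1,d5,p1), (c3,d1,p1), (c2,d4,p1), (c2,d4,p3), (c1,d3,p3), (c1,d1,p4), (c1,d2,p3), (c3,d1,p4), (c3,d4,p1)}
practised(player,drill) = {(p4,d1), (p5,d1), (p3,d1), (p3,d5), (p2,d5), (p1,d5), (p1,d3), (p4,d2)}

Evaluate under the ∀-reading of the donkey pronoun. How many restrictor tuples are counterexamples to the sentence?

7

"him" takes "a player" as antecedent and "it" takes "a drill"; both are donkey pronouns co-varying with the restrictor.
Strong reading: for every (c,d,p) with showed(c,d,p), practised(p,d).
Restrictor triples: (c1,d1,p4)→practised(p4,d1) ✓  (c1,d2,p3)→practised(p3,d2) ✗  (c1,d3,p2)→practised(p2,d3) ✗  (c1,d3,p3)→practised(p3,d3) ✗  (c1,d5,p1)→practised(p1,d5) ✓  (c2,d2,p4)→practised(p4,d2) ✓  (c2,d4,p1)→practised(p1,d4) ✗  (c2,d4,p3)→practised(p3,d4) ✗  (c3,d1,p1)→practised(p1,d1) ✗  (c3,d1,p4)→practised(p4,d1) ✓  (c3,d4,p1)→practised(p1,d4) ✗
Counterexamples (restrictor triples failing the scope): 7.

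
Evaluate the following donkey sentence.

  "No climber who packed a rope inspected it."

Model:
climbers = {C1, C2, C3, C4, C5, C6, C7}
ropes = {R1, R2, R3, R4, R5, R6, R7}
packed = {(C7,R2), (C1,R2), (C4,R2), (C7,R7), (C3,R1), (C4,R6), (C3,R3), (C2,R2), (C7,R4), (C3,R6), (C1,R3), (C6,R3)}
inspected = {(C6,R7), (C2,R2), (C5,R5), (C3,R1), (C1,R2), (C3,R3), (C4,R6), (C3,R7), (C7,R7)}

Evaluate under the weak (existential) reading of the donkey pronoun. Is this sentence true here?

False

"it" takes "a rope" as antecedent — a donkey pronoun bound across the clause boundary.
Truth condition: for no (c,r) with packed(c,r) does inspected(c,r) hold.
Restrictor pairs — does the scope hold? (C1,R2):holds  (C1,R3):fails  (C2,R2):holds  (C3,R1):holds  (C3,R3):holds  (C3,R6):fails  (C4,R2):fails  (C4,R6):holds  (C6,R3):fails  (C7,R2):fails  (C7,R4):fails  (C7,R7):holds
Scope holds for 6 pair(s), so the sentence is false.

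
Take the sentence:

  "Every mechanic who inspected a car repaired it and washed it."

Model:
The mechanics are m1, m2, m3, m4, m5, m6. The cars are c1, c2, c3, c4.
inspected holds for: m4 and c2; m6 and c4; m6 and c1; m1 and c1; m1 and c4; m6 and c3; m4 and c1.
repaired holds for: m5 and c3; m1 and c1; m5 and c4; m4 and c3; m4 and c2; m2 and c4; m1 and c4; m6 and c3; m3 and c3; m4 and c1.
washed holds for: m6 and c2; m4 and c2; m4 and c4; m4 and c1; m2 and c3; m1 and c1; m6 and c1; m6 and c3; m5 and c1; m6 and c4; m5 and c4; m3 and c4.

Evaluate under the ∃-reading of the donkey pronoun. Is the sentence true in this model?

"it" takes "a car" as antecedent — a donkey pronoun bound across the clause boundary.
Weak reading: every mechanic m with some inspected-car has at least one inspected-car c such that repaired(m,c) ∧ washed(m,c).
Per mechanic: m1:✓  m4:✓  m6:✓
Every mechanic in the restrictor has a witness.

True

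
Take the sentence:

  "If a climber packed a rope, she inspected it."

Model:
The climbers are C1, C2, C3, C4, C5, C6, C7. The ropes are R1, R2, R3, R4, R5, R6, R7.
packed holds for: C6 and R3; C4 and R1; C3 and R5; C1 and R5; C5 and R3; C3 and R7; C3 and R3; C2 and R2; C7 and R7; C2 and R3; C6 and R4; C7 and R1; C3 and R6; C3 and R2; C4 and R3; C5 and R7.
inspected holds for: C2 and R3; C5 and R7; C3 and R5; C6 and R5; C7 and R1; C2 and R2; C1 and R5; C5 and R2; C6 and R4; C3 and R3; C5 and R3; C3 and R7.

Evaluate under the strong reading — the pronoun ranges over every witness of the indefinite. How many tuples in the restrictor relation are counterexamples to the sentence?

"it" takes "a rope" as antecedent — a donkey pronoun bound across the clause boundary.
Strong reading: for every (c,r) with packed(c,r), inspected(c,r).
Restrictor pairs: (C1,R5) ✓  (C2,R2) ✓  (C2,R3) ✓  (C3,R2) ✗  (C3,R3) ✓  (C3,R5) ✓  (C3,R6) ✗  (C3,R7) ✓  (C4,R1) ✗  (C4,R3) ✗  (C5,R3) ✓  (C5,R7) ✓  (C6,R3) ✗  (C6,R4) ✓  (C7,R1) ✓  (C7,R7) ✗
Counterexamples (restrictor pairs failing the scope): 6.

6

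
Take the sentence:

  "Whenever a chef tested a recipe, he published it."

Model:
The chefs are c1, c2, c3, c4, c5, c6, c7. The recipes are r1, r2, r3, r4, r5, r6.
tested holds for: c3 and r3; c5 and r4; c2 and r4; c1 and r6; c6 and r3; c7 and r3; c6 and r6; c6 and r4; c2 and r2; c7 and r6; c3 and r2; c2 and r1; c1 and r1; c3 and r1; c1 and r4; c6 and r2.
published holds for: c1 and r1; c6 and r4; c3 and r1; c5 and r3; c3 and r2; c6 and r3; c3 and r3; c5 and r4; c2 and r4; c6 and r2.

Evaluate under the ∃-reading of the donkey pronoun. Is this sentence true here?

"it" takes "a recipe" as antecedent — a donkey pronoun bound across the clause boundary.
Weak reading: every chef c with some tested-recipe has at least one tested-recipe r such that published(c,r).
Per chef: c1:✓  c2:✓  c3:✓  c5:✓  c6:✓  c7:✗
c7 has no witness among its tested-recipes.

False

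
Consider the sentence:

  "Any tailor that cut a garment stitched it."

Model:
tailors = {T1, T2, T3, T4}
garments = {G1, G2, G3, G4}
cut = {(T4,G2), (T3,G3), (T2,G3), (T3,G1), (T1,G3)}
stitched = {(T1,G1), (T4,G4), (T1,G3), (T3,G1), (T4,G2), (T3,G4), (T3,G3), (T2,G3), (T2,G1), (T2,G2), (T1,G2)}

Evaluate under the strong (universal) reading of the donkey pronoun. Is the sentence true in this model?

"it" takes "a garment" as antecedent — a donkey pronoun bound across the clause boundary.
Strong reading: for every (t,g) with cut(t,g), stitched(t,g).
Restrictor pairs: (T1,G3) ✓  (T2,G3) ✓  (T3,G1) ✓  (T3,G3) ✓  (T4,G2) ✓
Every restrictor pair satisfies the scope.

True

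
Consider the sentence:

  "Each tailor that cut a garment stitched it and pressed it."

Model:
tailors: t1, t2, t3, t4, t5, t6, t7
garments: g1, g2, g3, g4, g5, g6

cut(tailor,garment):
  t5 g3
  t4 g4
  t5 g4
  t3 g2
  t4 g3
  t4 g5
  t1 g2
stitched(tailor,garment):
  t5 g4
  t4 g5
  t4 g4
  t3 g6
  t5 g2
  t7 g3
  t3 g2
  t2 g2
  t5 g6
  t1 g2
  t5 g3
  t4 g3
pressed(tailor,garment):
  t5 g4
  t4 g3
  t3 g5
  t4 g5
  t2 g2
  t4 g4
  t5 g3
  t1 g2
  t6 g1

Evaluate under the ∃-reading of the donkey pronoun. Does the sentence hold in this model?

False

"it" takes "a garment" as antecedent — a donkey pronoun bound across the clause boundary.
Weak reading: every tailor t with some cut-garment has at least one cut-garment g such that stitched(t,g) ∧ pressed(t,g).
Per tailor: t1:✓  t3:✗  t4:✓  t5:✓
t3 has no witness among its cut-garments.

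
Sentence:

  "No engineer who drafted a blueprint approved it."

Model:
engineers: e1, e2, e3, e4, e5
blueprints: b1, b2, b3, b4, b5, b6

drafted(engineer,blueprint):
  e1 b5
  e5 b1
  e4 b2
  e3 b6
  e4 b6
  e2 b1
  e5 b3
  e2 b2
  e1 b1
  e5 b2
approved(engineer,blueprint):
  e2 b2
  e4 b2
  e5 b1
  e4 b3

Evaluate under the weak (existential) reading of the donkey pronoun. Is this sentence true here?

False

"it" takes "a blueprint" as antecedent — a donkey pronoun bound across the clause boundary.
Truth condition: for no (e,b) with drafted(e,b) does approved(e,b) hold.
Restrictor pairs — does the scope hold? (e1,b1):fails  (e1,b5):fails  (e2,b1):fails  (e2,b2):holds  (e3,b6):fails  (e4,b2):holds  (e4,b6):fails  (e5,b1):holds  (e5,b2):fails  (e5,b3):fails
Scope holds for 3 pair(s), so the sentence is false.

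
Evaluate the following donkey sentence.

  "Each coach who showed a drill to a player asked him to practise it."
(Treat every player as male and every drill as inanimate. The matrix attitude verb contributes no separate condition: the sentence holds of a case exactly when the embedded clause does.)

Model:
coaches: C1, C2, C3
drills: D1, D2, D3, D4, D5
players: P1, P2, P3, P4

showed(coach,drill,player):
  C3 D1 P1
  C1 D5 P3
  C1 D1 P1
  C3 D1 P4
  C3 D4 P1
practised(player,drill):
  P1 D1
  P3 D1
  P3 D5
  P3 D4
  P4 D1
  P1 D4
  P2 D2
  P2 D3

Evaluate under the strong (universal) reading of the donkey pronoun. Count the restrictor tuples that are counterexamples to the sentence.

0

"him" takes "a player" as antecedent and "it" takes "a drill"; both are donkey pronouns co-varying with the restrictor.
Strong reading: for every (c,d,p) with showed(c,d,p), practised(p,d).
Restrictor triples: (C1,D1,P1)→practised(P1,D1) ✓  (C1,D5,P3)→practised(P3,D5) ✓  (C3,D1,P1)→practised(P1,D1) ✓  (C3,D1,P4)→practised(P4,D1) ✓  (C3,D4,P1)→practised(P1,D4) ✓
Counterexamples (restrictor triples failing the scope): 0.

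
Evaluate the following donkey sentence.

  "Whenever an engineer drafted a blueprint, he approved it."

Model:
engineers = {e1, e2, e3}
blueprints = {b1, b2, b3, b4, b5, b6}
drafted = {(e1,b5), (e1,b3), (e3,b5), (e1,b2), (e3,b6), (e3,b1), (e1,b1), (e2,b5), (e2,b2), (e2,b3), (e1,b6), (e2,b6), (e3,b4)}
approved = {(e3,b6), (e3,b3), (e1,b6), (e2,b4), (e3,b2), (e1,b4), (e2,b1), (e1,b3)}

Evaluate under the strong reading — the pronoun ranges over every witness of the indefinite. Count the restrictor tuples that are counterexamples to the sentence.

10

"it" takes "a blueprint" as antecedent — a donkey pronoun bound across the clause boundary.
Strong reading: for every (e,b) with drafted(e,b), approved(e,b).
Restrictor pairs: (e1,b1) ✗  (e1,b2) ✗  (e1,b3) ✓  (e1,b5) ✗  (e1,b6) ✓  (e2,b2) ✗  (e2,b3) ✗  (e2,b5) ✗  (e2,b6) ✗  (e3,b1) ✗  (e3,b4) ✗  (e3,b5) ✗  (e3,b6) ✓
Counterexamples (restrictor pairs failing the scope): 10.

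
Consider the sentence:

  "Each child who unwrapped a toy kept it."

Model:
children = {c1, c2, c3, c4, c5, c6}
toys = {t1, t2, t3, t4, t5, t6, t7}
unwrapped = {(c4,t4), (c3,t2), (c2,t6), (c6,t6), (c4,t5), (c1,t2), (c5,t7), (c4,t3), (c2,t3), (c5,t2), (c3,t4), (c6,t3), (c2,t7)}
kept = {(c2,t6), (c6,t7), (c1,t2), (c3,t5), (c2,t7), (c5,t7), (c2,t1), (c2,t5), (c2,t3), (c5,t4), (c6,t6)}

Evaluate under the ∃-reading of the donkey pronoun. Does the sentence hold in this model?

"it" takes "a toy" as antecedent — a donkey pronoun bound across the clause boundary.
Weak reading: every child c with some unwrapped-toy has at least one unwrapped-toy t such that kept(c,t).
Per child: c1:✓  c2:✓  c3:✗  c4:✗  c5:✓  c6:✓
c3 has no witness among its unwrapped-toys.

False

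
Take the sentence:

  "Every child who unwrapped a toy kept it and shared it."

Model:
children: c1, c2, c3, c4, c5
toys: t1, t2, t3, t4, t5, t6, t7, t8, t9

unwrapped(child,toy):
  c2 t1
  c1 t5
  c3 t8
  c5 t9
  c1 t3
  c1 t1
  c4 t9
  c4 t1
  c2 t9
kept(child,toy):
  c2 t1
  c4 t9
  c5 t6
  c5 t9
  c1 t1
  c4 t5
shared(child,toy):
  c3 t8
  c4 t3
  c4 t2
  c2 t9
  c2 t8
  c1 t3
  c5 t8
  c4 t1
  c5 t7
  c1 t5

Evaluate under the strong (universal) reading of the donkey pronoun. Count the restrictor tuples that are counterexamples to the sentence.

"it" takes "a toy" as antecedent — a donkey pronoun bound across the clause boundary.
Strong reading: for every (c,t) with unwrapped(c,t), kept(c,t) ∧ shared(c,t).
Restrictor pairs: (c1,t1) ✗  (c1,t3) ✗  (c1,t5) ✗  (c2,t1) ✗  (c2,t9) ✗  (c3,t8) ✗  (c4,t1) ✗  (c4,t9) ✗  (c5,t9) ✗
Counterexamples (restrictor pairs failing the scope): 9.

9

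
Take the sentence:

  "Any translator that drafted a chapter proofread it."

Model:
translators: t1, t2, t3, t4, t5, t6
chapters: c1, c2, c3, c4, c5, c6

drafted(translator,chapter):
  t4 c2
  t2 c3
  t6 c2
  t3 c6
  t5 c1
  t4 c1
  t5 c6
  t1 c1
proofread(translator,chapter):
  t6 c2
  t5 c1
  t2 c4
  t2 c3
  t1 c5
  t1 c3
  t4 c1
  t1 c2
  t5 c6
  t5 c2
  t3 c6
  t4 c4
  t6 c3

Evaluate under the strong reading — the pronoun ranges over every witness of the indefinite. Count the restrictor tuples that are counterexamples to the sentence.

"it" takes "a chapter" as antecedent — a donkey pronoun bound across the clause boundary.
Strong reading: for every (t,c) with drafted(t,c), proofread(t,c).
Restrictor pairs: (t1,c1) ✗  (t2,c3) ✓  (t3,c6) ✓  (t4,c1) ✓  (t4,c2) ✗  (t5,c1) ✓  (t5,c6) ✓  (t6,c2) ✓
Counterexamples (restrictor pairs failing the scope): 2.

2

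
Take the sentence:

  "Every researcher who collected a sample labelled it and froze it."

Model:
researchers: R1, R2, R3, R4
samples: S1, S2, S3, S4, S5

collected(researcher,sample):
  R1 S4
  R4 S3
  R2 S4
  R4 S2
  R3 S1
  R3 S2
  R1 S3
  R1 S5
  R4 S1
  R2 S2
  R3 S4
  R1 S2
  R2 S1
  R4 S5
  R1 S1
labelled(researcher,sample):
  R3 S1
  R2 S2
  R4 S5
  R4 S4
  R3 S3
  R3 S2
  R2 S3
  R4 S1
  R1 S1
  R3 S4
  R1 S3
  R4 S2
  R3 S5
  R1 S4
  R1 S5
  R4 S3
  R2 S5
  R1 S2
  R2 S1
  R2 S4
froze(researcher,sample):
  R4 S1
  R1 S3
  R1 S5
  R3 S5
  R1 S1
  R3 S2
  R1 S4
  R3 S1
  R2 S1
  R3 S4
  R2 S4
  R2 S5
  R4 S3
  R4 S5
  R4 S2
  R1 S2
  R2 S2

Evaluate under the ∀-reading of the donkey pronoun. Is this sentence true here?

"it" takes "a sample" as antecedent — a donkey pronoun bound across the clause boundary.
Strong reading: for every (r,s) with collected(r,s), labelled(r,s) ∧ froze(r,s).
Restrictor pairs: (R1,S1) ✓  (R1,S2) ✓  (R1,S3) ✓  (R1,S4) ✓  (R1,S5) ✓  (R2,S1) ✓  (R2,S2) ✓  (R2,S4) ✓  (R3,S1) ✓  (R3,S2) ✓  (R3,S4) ✓  (R4,S1) ✓  (R4,S2) ✓  (R4,S3) ✓  (R4,S5) ✓
Every restrictor pair satisfies the scope.

True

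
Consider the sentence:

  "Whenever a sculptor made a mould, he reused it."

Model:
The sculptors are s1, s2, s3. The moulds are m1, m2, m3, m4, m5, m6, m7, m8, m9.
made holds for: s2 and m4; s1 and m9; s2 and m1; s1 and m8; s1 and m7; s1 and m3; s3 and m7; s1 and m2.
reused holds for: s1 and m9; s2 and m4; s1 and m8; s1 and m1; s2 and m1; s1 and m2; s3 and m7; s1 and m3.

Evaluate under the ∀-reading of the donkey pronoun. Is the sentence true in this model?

False

"it" takes "a mould" as antecedent — a donkey pronoun bound across the clause boundary.
Strong reading: for every (s,m) with made(s,m), reused(s,m).
Restrictor pairs: (s1,m2) ✓  (s1,m3) ✓  (s1,m7) ✗  (s1,m8) ✓  (s1,m9) ✓  (s2,m1) ✓  (s2,m4) ✓  (s3,m7) ✓
Counterexample: (s1,m7) is in made but fails the scope.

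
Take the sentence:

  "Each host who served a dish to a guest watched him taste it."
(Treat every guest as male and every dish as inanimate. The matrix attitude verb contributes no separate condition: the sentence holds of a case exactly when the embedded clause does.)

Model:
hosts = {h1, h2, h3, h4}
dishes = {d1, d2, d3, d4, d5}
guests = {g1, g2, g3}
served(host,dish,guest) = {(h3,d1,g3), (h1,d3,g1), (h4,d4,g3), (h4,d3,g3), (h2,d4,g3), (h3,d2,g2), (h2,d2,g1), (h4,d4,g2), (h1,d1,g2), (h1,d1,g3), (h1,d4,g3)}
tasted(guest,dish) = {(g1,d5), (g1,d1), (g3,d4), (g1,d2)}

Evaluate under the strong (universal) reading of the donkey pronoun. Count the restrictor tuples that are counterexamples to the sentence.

"him" takes "a guest" as antecedent and "it" takes "a dish"; both are donkey pronouns co-varying with the restrictor.
Strong reading: for every (h,d,g) with served(h,d,g), tasted(g,d).
Restrictor triples: (h1,d1,g2)→tasted(g2,d1) ✗  (h1,d1,g3)→tasted(g3,d1) ✗  (h1,d3,g1)→tasted(g1,d3) ✗  (h1,d4,g3)→tasted(g3,d4) ✓  (h2,d2,g1)→tasted(g1,d2) ✓  (h2,d4,g3)→tasted(g3,d4) ✓  (h3,d1,g3)→tasted(g3,d1) ✗  (h3,d2,g2)→tasted(g2,d2) ✗  (h4,d3,g3)→tasted(g3,d3) ✗  (h4,d4,g2)→tasted(g2,d4) ✗  (h4,d4,g3)→tasted(g3,d4) ✓
Counterexamples (restrictor triples failing the scope): 7.

7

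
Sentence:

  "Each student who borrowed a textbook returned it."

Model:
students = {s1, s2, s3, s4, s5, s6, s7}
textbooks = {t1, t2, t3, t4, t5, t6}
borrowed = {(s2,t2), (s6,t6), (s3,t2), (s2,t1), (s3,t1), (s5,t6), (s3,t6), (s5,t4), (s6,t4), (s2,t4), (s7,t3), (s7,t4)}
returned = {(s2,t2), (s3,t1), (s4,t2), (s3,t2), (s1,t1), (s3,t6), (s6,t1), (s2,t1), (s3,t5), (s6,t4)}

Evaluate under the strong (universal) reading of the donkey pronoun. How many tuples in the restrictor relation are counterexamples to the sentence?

6

"it" takes "a textbook" as antecedent — a donkey pronoun bound across the clause boundary.
Strong reading: for every (s,t) with borrowed(s,t), returned(s,t).
Restrictor pairs: (s2,t1) ✓  (s2,t2) ✓  (s2,t4) ✗  (s3,t1) ✓  (s3,t2) ✓  (s3,t6) ✓  (s5,t4) ✗  (s5,t6) ✗  (s6,t4) ✓  (s6,t6) ✗  (s7,t3) ✗  (s7,t4) ✗
Counterexamples (restrictor pairs failing the scope): 6.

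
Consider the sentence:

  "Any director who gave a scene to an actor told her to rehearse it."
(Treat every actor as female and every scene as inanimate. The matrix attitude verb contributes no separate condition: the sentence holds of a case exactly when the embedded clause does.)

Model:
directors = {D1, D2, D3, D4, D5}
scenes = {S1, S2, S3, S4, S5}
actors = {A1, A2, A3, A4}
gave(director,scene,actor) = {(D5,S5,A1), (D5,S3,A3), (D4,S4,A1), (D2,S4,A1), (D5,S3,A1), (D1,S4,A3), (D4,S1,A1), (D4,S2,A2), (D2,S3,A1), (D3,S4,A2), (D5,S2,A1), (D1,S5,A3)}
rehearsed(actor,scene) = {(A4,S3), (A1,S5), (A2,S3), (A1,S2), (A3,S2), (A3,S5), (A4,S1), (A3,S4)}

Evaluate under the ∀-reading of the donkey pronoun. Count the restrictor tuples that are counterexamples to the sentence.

8

"her" takes "an actor" as antecedent and "it" takes "a scene"; both are donkey pronouns co-varying with the restrictor.
Strong reading: for every (d,s,a) with gave(d,s,a), rehearsed(a,s).
Restrictor triples: (D1,S4,A3)→rehearsed(A3,S4) ✓  (D1,S5,A3)→rehearsed(A3,S5) ✓  (D2,S3,A1)→rehearsed(A1,S3) ✗  (D2,S4,A1)→rehearsed(A1,S4) ✗  (D3,S4,A2)→rehearsed(A2,S4) ✗  (D4,S1,A1)→rehearsed(A1,S1) ✗  (D4,S2,A2)→rehearsed(A2,S2) ✗  (D4,S4,A1)→rehearsed(A1,S4) ✗  (D5,S2,A1)→rehearsed(A1,S2) ✓  (D5,S3,A1)→rehearsed(A1,S3) ✗  (D5,S3,A3)→rehearsed(A3,S3) ✗  (D5,S5,A1)→rehearsed(A1,S5) ✓
Counterexamples (restrictor triples failing the scope): 8.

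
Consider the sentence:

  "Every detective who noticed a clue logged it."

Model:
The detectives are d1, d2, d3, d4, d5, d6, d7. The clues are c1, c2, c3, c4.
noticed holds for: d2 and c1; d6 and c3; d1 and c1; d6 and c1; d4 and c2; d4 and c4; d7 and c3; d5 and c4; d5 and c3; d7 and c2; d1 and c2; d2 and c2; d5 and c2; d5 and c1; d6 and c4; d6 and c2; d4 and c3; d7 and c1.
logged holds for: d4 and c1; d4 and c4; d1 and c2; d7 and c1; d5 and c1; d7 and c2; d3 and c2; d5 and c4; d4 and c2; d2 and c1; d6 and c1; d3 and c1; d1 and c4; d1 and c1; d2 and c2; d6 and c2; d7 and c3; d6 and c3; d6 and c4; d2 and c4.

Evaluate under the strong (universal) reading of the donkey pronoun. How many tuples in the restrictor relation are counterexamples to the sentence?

3

"it" takes "a clue" as antecedent — a donkey pronoun bound across the clause boundary.
Strong reading: for every (d,c) with noticed(d,c), logged(d,c).
Restrictor pairs: (d1,c1) ✓  (d1,c2) ✓  (d2,c1) ✓  (d2,c2) ✓  (d4,c2) ✓  (d4,c3) ✗  (d4,c4) ✓  (d5,c1) ✓  (d5,c2) ✗  (d5,c3) ✗  (d5,c4) ✓  (d6,c1) ✓  (d6,c2) ✓  (d6,c3) ✓  (d6,c4) ✓  (d7,c1) ✓  (d7,c2) ✓  (d7,c3) ✓
Counterexamples (restrictor pairs failing the scope): 3.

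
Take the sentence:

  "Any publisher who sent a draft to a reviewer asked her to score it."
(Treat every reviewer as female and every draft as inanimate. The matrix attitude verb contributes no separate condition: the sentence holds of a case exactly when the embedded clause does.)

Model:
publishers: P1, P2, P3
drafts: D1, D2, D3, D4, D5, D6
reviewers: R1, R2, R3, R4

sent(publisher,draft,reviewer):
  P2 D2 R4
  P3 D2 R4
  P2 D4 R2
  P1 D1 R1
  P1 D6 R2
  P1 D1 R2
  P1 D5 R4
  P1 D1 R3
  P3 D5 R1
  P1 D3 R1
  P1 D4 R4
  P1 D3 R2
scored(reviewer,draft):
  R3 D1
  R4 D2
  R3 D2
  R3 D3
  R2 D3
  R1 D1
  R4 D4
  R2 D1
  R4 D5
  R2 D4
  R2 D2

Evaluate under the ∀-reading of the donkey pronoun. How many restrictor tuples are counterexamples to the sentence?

"her" takes "a reviewer" as antecedent and "it" takes "a draft"; both are donkey pronouns co-varying with the restrictor.
Strong reading: for every (p,d,r) with sent(p,d,r), scored(r,d).
Restrictor triples: (P1,D1,R1)→scored(R1,D1) ✓  (P1,D1,R2)→scored(R2,D1) ✓  (P1,D1,R3)→scored(R3,D1) ✓  (P1,D3,R1)→scored(R1,D3) ✗  (P1,D3,R2)→scored(R2,D3) ✓  (P1,D4,R4)→scored(R4,D4) ✓  (P1,D5,R4)→scored(R4,D5) ✓  (P1,D6,R2)→scored(R2,D6) ✗  (P2,D2,R4)→scored(R4,D2) ✓  (P2,D4,R2)→scored(R2,D4) ✓  (P3,D2,R4)→scored(R4,D2) ✓  (P3,D5,R1)→scored(R1,D5) ✗
Counterexamples (restrictor triples failing the scope): 3.

3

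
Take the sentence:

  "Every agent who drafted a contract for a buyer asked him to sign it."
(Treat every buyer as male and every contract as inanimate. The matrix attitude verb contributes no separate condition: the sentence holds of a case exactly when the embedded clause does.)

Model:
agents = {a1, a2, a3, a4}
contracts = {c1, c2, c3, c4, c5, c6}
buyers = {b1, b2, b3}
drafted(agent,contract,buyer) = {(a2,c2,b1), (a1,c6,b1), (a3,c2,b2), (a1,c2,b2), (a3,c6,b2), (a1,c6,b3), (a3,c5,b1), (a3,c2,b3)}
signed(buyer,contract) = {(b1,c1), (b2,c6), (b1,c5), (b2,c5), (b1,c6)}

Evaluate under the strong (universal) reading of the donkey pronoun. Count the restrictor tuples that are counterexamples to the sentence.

5

"him" takes "a buyer" as antecedent and "it" takes "a contract"; both are donkey pronouns co-varying with the restrictor.
Strong reading: for every (a,c,b) with drafted(a,c,b), signed(b,c).
Restrictor triples: (a1,c2,b2)→signed(b2,c2) ✗  (a1,c6,b1)→signed(b1,c6) ✓  (a1,c6,b3)→signed(b3,c6) ✗  (a2,c2,b1)→signed(b1,c2) ✗  (a3,c2,b2)→signed(b2,c2) ✗  (a3,c2,b3)→signed(b3,c2) ✗  (a3,c5,b1)→signed(b1,c5) ✓  (a3,c6,b2)→signed(b2,c6) ✓
Counterexamples (restrictor triples failing the scope): 5.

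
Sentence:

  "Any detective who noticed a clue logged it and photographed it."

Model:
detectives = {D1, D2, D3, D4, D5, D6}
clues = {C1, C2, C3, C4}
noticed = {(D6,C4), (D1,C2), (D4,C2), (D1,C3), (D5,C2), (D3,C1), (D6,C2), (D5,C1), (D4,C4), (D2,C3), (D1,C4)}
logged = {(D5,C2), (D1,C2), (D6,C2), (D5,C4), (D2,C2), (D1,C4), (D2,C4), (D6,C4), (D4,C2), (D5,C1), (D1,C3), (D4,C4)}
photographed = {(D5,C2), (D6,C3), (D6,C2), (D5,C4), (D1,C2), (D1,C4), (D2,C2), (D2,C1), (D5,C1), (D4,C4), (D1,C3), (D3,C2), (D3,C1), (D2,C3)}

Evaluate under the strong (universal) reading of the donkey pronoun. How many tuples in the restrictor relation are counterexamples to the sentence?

"it" takes "a clue" as antecedent — a donkey pronoun bound across the clause boundary.
Strong reading: for every (d,c) with noticed(d,c), logged(d,c) ∧ photographed(d,c).
Restrictor pairs: (D1,C2) ✓  (D1,C3) ✓  (D1,C4) ✓  (D2,C3) ✗  (D3,C1) ✗  (D4,C2) ✗  (D4,C4) ✓  (D5,C1) ✓  (D5,C2) ✓  (D6,C2) ✓  (D6,C4) ✗
Counterexamples (restrictor pairs failing the scope): 4.

4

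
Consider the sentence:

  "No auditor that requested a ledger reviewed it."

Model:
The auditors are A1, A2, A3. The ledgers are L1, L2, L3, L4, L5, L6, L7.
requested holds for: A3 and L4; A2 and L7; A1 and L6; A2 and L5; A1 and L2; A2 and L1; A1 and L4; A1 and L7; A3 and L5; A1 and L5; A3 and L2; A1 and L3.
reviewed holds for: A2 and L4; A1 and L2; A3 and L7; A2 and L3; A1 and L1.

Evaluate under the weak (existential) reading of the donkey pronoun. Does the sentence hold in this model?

False

"it" takes "a ledger" as antecedent — a donkey pronoun bound across the clause boundary.
Truth condition: for no (a,l) with requested(a,l) does reviewed(a,l) hold.
Restrictor pairs — does the scope hold? (A1,L2):holds  (A1,L3):fails  (A1,L4):fails  (A1,L5):fails  (A1,L6):fails  (A1,L7):fails  (A2,L1):fails  (A2,L5):fails  (A2,L7):fails  (A3,L2):fails  (A3,L4):fails  (A3,L5):fails
Scope holds for 1 pair(s), so the sentence is false.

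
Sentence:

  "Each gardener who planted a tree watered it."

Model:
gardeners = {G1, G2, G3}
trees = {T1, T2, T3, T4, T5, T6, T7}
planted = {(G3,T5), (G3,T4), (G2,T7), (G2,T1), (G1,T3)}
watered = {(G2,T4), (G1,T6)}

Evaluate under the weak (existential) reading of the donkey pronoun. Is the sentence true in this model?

"it" takes "a tree" as antecedent — a donkey pronoun bound across the clause boundary.
Weak reading: every gardener g with some planted-tree has at least one planted-tree t such that watered(g,t).
Per gardener: G1:✗  G2:✗  G3:✗
G1 has no witness among its planted-trees.

False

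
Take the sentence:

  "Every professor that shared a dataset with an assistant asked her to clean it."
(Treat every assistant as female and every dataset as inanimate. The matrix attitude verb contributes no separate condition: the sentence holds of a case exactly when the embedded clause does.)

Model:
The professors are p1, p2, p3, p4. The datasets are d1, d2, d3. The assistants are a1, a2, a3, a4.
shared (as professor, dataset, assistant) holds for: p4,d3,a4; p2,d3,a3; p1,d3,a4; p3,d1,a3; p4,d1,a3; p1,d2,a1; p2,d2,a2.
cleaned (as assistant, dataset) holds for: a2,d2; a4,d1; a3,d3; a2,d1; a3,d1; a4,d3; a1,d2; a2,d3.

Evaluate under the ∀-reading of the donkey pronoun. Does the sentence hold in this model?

True

"her" takes "an assistant" as antecedent and "it" takes "a dataset"; both are donkey pronouns co-varying with the restrictor.
Strong reading: for every (p,d,a) with shared(p,d,a), cleaned(a,d).
Restrictor triples: (p1,d2,a1)→cleaned(a1,d2) ✓  (p1,d3,a4)→cleaned(a4,d3) ✓  (p2,d2,a2)→cleaned(a2,d2) ✓  (p2,d3,a3)→cleaned(a3,d3) ✓  (p3,d1,a3)→cleaned(a3,d1) ✓  (p4,d1,a3)→cleaned(a3,d1) ✓  (p4,d3,a4)→cleaned(a4,d3) ✓
Every restrictor triple satisfies the scope.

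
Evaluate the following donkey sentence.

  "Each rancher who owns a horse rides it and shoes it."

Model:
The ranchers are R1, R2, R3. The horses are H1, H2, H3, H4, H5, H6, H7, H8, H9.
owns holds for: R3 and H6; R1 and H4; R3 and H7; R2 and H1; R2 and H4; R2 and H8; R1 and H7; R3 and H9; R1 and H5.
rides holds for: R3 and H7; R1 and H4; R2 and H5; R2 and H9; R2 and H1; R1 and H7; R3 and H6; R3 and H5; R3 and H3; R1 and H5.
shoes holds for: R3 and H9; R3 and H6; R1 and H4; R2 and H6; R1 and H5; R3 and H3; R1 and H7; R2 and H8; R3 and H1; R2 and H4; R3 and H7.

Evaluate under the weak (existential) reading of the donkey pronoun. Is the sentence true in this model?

"it" takes "a horse" as antecedent — a donkey pronoun bound across the clause boundary.
Weak reading: every rancher r with some owns-horse has at least one owns-horse h such that rides(r,h) ∧ shoes(r,h).
Per rancher: R1:✓  R2:✗  R3:✓
R2 has no witness among its owns-horses.

False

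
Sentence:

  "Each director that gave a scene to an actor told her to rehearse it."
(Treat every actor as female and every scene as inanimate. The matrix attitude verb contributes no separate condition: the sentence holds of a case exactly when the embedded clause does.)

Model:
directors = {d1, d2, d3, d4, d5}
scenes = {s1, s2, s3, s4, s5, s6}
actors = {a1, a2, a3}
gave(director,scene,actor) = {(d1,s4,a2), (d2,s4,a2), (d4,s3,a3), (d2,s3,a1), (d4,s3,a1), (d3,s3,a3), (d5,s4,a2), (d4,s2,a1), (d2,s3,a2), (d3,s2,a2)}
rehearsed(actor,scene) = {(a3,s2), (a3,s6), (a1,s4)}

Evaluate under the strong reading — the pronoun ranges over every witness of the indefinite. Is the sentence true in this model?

False

"her" takes "an actor" as antecedent and "it" takes "a scene"; both are donkey pronouns co-varying with the restrictor.
Strong reading: for every (d,s,a) with gave(d,s,a), rehearsed(a,s).
Restrictor triples: (d1,s4,a2)→rehearsed(a2,s4) ✗  (d2,s3,a1)→rehearsed(a1,s3) ✗  (d2,s3,a2)→rehearsed(a2,s3) ✗  (d2,s4,a2)→rehearsed(a2,s4) ✗  (d3,s2,a2)→rehearsed(a2,s2) ✗  (d3,s3,a3)→rehearsed(a3,s3) ✗  (d4,s2,a1)→rehearsed(a1,s2) ✗  (d4,s3,a1)→rehearsed(a1,s3) ✗  (d4,s3,a3)→rehearsed(a3,s3) ✗  (d5,s4,a2)→rehearsed(a2,s4) ✗
Counterexample: (d1,s4,a2) — rehearsed(a2,s4) does not hold.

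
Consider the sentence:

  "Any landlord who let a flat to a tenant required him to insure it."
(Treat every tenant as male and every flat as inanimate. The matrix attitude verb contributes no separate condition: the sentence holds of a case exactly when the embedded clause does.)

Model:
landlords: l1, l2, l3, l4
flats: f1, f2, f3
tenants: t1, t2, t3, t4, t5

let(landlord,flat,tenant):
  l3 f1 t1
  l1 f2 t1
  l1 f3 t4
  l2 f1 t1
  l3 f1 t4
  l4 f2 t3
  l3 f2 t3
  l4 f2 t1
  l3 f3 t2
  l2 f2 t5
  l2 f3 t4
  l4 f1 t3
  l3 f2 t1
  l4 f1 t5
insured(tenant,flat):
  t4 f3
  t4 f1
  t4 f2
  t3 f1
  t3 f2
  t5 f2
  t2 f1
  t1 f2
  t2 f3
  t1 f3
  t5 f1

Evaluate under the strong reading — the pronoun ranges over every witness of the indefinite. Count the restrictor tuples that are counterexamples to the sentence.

"him" takes "a tenant" as antecedent and "it" takes "a flat"; both are donkey pronouns co-varying with the restrictor.
Strong reading: for every (l,f,t) with let(l,f,t), insured(t,f).
Restrictor triples: (l1,f2,t1)→insured(t1,f2) ✓  (l1,f3,t4)→insured(t4,f3) ✓  (l2,f1,t1)→insured(t1,f1) ✗  (l2,f2,t5)→insured(t5,f2) ✓  (l2,f3,t4)→insured(t4,f3) ✓  (l3,f1,t1)→insured(t1,f1) ✗  (l3,f1,t4)→insured(t4,f1) ✓  (l3,f2,t1)→insured(t1,f2) ✓  (l3,f2,t3)→insured(t3,f2) ✓  (l3,f3,t2)→insured(t2,f3) ✓  (l4,f1,t3)→insured(t3,f1) ✓  (l4,f1,t5)→insured(t5,f1) ✓  (l4,f2,t1)→insured(t1,f2) ✓  (l4,f2,t3)→insured(t3,f2) ✓
Counterexamples (restrictor triples failing the scope): 2.

2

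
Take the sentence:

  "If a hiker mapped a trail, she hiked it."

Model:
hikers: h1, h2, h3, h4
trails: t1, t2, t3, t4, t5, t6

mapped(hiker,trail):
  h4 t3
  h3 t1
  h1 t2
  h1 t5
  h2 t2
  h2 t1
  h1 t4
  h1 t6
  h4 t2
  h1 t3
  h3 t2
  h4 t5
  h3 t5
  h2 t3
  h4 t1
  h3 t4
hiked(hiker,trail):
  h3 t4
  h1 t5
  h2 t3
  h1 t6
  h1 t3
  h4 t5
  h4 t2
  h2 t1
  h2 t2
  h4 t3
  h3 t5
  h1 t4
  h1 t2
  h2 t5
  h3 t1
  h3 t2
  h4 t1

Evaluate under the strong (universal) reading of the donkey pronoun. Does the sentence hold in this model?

"it" takes "a trail" as antecedent — a donkey pronoun bound across the clause boundary.
Strong reading: for every (h,t) with mapped(h,t), hiked(h,t).
Restrictor pairs: (h1,t2) ✓  (h1,t3) ✓  (h1,t4) ✓  (h1,t5) ✓  (h1,t6) ✓  (h2,t1) ✓  (h2,t2) ✓  (h2,t3) ✓  (h3,t1) ✓  (h3,t2) ✓  (h3,t4) ✓  (h3,t5) ✓  (h4,t1) ✓  (h4,t2) ✓  (h4,t3) ✓  (h4,t5) ✓
Every restrictor pair satisfies the scope.

True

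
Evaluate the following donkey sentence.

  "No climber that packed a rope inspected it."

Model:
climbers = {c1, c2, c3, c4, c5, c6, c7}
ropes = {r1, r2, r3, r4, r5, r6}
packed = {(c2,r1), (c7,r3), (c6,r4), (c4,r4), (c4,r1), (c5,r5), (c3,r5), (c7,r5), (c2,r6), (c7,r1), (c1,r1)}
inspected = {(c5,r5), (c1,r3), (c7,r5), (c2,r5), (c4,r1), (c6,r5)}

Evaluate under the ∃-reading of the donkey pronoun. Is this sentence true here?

False

"it" takes "a rope" as antecedent — a donkey pronoun bound across the clause boundary.
Truth condition: for no (c,r) with packed(c,r) does inspected(c,r) hold.
Restrictor pairs — does the scope hold? (c1,r1):fails  (c2,r1):fails  (c2,r6):fails  (c3,r5):fails  (c4,r1):holds  (c4,r4):fails  (c5,r5):holds  (c6,r4):fails  (c7,r1):fails  (c7,r3):fails  (c7,r5):holds
Scope holds for 3 pair(s), so the sentence is false.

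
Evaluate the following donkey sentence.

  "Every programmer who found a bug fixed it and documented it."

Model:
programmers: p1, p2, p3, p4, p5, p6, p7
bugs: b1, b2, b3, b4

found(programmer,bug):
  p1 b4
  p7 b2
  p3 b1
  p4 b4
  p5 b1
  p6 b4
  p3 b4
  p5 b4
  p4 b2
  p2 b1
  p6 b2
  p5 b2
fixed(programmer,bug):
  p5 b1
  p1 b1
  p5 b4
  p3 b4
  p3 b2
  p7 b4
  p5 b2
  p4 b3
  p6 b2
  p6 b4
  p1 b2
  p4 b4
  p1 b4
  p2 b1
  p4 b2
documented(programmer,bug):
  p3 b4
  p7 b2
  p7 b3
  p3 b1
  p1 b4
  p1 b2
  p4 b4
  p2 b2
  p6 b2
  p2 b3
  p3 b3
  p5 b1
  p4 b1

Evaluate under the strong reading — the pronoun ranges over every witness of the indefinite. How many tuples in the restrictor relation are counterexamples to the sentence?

"it" takes "a bug" as antecedent — a donkey pronoun bound across the clause boundary.
Strong reading: for every (p,b) with found(p,b), fixed(p,b) ∧ documented(p,b).
Restrictor pairs: (p1,b4) ✓  (p2,b1) ✗  (p3,b1) ✗  (p3,b4) ✓  (p4,b2) ✗  (p4,b4) ✓  (p5,b1) ✓  (p5,b2) ✗  (p5,b4) ✗  (p6,b2) ✓  (p6,b4) ✗  (p7,b2) ✗
Counterexamples (restrictor pairs failing the scope): 7.

7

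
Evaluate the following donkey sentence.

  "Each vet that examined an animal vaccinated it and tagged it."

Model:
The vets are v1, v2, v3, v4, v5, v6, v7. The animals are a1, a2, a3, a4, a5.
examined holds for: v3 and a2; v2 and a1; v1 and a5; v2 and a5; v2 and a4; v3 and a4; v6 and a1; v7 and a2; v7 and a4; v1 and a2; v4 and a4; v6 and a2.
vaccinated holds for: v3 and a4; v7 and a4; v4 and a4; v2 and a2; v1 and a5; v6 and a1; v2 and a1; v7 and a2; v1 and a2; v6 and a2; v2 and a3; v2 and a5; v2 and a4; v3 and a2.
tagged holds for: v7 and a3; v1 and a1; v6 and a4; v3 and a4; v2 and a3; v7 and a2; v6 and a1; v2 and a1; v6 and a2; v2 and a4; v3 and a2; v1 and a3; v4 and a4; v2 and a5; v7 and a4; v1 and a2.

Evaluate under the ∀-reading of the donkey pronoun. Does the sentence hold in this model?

False

"it" takes "an animal" as antecedent — a donkey pronoun bound across the clause boundary.
Strong reading: for every (v,a) with examined(v,a), vaccinated(v,a) ∧ tagged(v,a).
Restrictor pairs: (v1,a2) ✓  (v1,a5) ✗  (v2,a1) ✓  (v2,a4) ✓  (v2,a5) ✓  (v3,a2) ✓  (v3,a4) ✓  (v4,a4) ✓  (v6,a1) ✓  (v6,a2) ✓  (v7,a2) ✓  (v7,a4) ✓
Counterexample: (v1,a5) is in examined but fails the scope.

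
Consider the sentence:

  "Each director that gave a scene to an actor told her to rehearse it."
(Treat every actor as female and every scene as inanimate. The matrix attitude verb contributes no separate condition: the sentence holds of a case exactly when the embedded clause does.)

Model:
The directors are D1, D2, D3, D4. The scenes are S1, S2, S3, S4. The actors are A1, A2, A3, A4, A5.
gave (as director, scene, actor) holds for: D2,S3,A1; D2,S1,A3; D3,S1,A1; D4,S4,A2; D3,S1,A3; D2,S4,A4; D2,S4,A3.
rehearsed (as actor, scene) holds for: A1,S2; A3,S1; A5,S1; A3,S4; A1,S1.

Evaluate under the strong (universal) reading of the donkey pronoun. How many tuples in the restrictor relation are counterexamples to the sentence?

3

"her" takes "an actor" as antecedent and "it" takes "a scene"; both are donkey pronouns co-varying with the restrictor.
Strong reading: for every (d,s,a) with gave(d,s,a), rehearsed(a,s).
Restrictor triples: (D2,S1,A3)→rehearsed(A3,S1) ✓  (D2,S3,A1)→rehearsed(A1,S3) ✗  (D2,S4,A3)→rehearsed(A3,S4) ✓  (D2,S4,A4)→rehearsed(A4,S4) ✗  (D3,S1,A1)→rehearsed(A1,S1) ✓  (D3,S1,A3)→rehearsed(A3,S1) ✓  (D4,S4,A2)→rehearsed(A2,S4) ✗
Counterexamples (restrictor triples failing the scope): 3.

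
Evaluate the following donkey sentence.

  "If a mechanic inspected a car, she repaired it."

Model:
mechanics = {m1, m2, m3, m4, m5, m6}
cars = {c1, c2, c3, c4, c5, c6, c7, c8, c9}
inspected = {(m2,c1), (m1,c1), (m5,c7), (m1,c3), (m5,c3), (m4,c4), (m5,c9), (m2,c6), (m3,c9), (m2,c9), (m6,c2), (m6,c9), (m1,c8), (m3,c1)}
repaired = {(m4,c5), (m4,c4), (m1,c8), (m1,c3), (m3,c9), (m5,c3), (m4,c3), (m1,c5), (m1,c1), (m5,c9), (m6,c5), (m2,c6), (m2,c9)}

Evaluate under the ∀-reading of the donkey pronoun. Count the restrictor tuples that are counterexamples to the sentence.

"it" takes "a car" as antecedent — a donkey pronoun bound across the clause boundary.
Strong reading: for every (m,c) with inspected(m,c), repaired(m,c).
Restrictor pairs: (m1,c1) ✓  (m1,c3) ✓  (m1,c8) ✓  (m2,c1) ✗  (m2,c6) ✓  (m2,c9) ✓  (m3,c1) ✗  (m3,c9) ✓  (m4,c4) ✓  (m5,c3) ✓  (m5,c7) ✗  (m5,c9) ✓  (m6,c2) ✗  (m6,c9) ✗
Counterexamples (restrictor pairs failing the scope): 5.

5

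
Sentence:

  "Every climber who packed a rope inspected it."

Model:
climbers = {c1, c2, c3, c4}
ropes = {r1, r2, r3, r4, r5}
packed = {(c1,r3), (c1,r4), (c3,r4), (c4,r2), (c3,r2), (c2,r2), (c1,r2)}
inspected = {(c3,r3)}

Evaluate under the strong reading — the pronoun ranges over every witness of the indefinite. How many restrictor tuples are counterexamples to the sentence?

"it" takes "a rope" as antecedent — a donkey pronoun bound across the clause boundary.
Strong reading: for every (c,r) with packed(c,r), inspected(c,r).
Restrictor pairs: (c1,r2) ✗  (c1,r3) ✗  (c1,r4) ✗  (c2,r2) ✗  (c3,r2) ✗  (c3,r4) ✗  (c4,r2) ✗
Counterexamples (restrictor pairs failing the scope): 7.

7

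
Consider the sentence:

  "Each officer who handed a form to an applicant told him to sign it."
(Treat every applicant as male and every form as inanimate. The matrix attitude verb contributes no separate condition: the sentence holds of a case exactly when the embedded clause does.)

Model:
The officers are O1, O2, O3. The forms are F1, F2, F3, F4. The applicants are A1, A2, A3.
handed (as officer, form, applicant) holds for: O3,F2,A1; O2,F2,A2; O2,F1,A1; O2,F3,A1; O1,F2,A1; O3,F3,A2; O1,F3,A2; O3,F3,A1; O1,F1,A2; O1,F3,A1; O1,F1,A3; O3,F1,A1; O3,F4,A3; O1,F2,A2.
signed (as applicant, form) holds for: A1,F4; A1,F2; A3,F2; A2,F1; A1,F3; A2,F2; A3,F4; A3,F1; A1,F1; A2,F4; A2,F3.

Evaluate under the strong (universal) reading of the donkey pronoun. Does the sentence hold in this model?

"him" takes "an applicant" as antecedent and "it" takes "a form"; both are donkey pronouns co-varying with the restrictor.
Strong reading: for every (o,f,a) with handed(o,f,a), signed(a,f).
Restrictor triples: (O1,F1,A2)→signed(A2,F1) ✓  (O1,F1,A3)→signed(A3,F1) ✓  (O1,F2,A1)→signed(A1,F2) ✓  (O1,F2,A2)→signed(A2,F2) ✓  (O1,F3,A1)→signed(A1,F3) ✓  (O1,F3,A2)→signed(A2,F3) ✓  (O2,F1,A1)→signed(A1,F1) ✓  (O2,F2,A2)→signed(A2,F2) ✓  (O2,F3,A1)→signed(A1,F3) ✓  (O3,F1,A1)→signed(A1,F1) ✓  (O3,F2,A1)→signed(A1,F2) ✓  (O3,F3,A1)→signed(A1,F3) ✓  (O3,F3,A2)→signed(A2,F3) ✓  (O3,F4,A3)→signed(A3,F4) ✓
Every restrictor triple satisfies the scope.

True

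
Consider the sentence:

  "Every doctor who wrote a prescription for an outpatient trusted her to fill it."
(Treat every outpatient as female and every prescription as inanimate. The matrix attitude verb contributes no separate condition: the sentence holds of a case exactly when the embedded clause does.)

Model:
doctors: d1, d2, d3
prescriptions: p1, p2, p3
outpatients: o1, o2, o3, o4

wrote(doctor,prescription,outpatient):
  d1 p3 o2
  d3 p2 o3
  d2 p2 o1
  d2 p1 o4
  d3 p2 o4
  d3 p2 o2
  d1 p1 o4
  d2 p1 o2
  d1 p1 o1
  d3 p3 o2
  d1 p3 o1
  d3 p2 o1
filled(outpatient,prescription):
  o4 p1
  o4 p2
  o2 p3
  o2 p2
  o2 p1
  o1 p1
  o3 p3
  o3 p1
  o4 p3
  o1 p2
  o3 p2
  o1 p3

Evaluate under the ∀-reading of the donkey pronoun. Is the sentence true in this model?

"her" takes "an outpatient" as antecedent and "it" takes "a prescription"; both are donkey pronouns co-varying with the restrictor.
Strong reading: for every (d,p,o) with wrote(d,p,o), filled(o,p).
Restrictor triples: (d1,p1,o1)→filled(o1,p1) ✓  (d1,p1,o4)→filled(o4,p1) ✓  (d1,p3,o1)→filled(o1,p3) ✓  (d1,p3,o2)→filled(o2,p3) ✓  (d2,p1,o2)→filled(o2,p1) ✓  (d2,p1,o4)→filled(o4,p1) ✓  (d2,p2,o1)→filled(o1,p2) ✓  (d3,p2,o1)→filled(o1,p2) ✓  (d3,p2,o2)→filled(o2,p2) ✓  (d3,p2,o3)→filled(o3,p2) ✓  (d3,p2,o4)→filled(o4,p2) ✓  (d3,p3,o2)→filled(o2,p3) ✓
Every restrictor triple satisfies the scope.

True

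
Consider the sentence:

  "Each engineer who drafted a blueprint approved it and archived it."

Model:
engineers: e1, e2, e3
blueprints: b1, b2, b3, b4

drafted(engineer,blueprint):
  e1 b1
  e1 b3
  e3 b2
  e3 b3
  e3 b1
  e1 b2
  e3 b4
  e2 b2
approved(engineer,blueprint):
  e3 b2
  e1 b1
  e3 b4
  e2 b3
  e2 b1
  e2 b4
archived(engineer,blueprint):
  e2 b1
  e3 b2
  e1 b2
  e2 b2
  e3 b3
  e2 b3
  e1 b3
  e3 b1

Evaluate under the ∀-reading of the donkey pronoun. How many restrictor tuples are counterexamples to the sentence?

7

"it" takes "a blueprint" as antecedent — a donkey pronoun bound across the clause boundary.
Strong reading: for every (e,b) with drafted(e,b), approved(e,b) ∧ archived(e,b).
Restrictor pairs: (e1,b1) ✗  (e1,b2) ✗  (e1,b3) ✗  (e2,b2) ✗  (e3,b1) ✗  (e3,b2) ✓  (e3,b3) ✗  (e3,b4) ✗
Counterexamples (restrictor pairs failing the scope): 7.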